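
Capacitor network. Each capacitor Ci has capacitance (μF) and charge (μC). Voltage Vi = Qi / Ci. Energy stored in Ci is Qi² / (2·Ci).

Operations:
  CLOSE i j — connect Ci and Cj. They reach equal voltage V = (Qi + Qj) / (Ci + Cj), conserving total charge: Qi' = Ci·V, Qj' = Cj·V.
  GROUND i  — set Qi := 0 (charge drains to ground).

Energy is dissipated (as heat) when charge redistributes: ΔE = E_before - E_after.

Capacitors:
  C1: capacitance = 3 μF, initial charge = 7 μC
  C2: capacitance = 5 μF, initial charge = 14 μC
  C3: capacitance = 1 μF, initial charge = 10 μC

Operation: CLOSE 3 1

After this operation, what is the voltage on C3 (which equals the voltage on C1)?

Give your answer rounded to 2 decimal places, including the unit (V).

Initial: C1(3μF, Q=7μC, V=2.33V), C2(5μF, Q=14μC, V=2.80V), C3(1μF, Q=10μC, V=10.00V)
Op 1: CLOSE 3-1: Q_total=17.00, C_total=4.00, V=4.25; Q3=4.25, Q1=12.75; dissipated=22.042

Answer: 4.25 V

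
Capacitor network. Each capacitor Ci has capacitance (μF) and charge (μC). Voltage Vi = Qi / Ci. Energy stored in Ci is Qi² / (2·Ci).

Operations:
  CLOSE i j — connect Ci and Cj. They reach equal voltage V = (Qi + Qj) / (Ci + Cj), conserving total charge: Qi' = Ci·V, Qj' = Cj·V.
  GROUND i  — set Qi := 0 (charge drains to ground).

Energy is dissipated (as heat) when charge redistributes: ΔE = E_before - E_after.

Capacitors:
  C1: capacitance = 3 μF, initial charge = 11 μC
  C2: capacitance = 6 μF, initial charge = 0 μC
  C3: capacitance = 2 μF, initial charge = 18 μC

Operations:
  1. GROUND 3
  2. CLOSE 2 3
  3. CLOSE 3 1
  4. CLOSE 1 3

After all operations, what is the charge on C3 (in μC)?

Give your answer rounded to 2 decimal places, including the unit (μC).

Answer: 4.40 μC

Derivation:
Initial: C1(3μF, Q=11μC, V=3.67V), C2(6μF, Q=0μC, V=0.00V), C3(2μF, Q=18μC, V=9.00V)
Op 1: GROUND 3: Q3=0; energy lost=81.000
Op 2: CLOSE 2-3: Q_total=0.00, C_total=8.00, V=0.00; Q2=0.00, Q3=0.00; dissipated=0.000
Op 3: CLOSE 3-1: Q_total=11.00, C_total=5.00, V=2.20; Q3=4.40, Q1=6.60; dissipated=8.067
Op 4: CLOSE 1-3: Q_total=11.00, C_total=5.00, V=2.20; Q1=6.60, Q3=4.40; dissipated=0.000
Final charges: Q1=6.60, Q2=0.00, Q3=4.40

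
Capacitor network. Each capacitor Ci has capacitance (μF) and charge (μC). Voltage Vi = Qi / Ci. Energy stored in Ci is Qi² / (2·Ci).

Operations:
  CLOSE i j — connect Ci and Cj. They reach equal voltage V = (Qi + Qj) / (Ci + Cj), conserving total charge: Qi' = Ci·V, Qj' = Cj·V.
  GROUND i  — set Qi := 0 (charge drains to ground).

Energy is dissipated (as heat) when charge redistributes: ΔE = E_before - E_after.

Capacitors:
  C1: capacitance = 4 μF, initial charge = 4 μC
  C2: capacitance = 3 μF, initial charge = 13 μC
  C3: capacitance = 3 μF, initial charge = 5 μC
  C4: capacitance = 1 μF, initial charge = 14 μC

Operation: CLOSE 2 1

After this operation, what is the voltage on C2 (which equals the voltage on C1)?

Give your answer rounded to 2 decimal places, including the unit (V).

Answer: 2.43 V

Derivation:
Initial: C1(4μF, Q=4μC, V=1.00V), C2(3μF, Q=13μC, V=4.33V), C3(3μF, Q=5μC, V=1.67V), C4(1μF, Q=14μC, V=14.00V)
Op 1: CLOSE 2-1: Q_total=17.00, C_total=7.00, V=2.43; Q2=7.29, Q1=9.71; dissipated=9.524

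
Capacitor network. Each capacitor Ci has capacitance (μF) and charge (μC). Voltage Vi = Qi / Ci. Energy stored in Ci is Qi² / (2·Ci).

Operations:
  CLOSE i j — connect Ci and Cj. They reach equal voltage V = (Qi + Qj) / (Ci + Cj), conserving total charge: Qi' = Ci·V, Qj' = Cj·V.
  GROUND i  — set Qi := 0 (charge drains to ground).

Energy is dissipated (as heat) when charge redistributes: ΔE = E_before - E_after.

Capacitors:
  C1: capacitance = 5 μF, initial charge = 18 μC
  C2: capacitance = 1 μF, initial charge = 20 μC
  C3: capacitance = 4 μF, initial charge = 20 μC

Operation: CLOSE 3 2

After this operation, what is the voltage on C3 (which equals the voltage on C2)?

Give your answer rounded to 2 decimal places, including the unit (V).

Answer: 8.00 V

Derivation:
Initial: C1(5μF, Q=18μC, V=3.60V), C2(1μF, Q=20μC, V=20.00V), C3(4μF, Q=20μC, V=5.00V)
Op 1: CLOSE 3-2: Q_total=40.00, C_total=5.00, V=8.00; Q3=32.00, Q2=8.00; dissipated=90.000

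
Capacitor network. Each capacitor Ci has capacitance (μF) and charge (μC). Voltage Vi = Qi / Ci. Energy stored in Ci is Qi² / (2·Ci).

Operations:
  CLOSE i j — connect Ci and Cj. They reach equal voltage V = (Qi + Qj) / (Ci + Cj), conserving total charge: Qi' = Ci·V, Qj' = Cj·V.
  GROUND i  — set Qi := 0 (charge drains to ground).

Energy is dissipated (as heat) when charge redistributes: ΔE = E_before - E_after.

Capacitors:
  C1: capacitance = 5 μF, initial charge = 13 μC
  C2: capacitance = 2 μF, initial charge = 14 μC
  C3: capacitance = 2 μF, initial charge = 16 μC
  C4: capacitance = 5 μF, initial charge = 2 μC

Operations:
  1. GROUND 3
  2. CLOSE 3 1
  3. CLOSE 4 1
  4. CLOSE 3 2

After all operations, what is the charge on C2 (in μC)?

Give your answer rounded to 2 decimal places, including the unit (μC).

Answer: 8.86 μC

Derivation:
Initial: C1(5μF, Q=13μC, V=2.60V), C2(2μF, Q=14μC, V=7.00V), C3(2μF, Q=16μC, V=8.00V), C4(5μF, Q=2μC, V=0.40V)
Op 1: GROUND 3: Q3=0; energy lost=64.000
Op 2: CLOSE 3-1: Q_total=13.00, C_total=7.00, V=1.86; Q3=3.71, Q1=9.29; dissipated=4.829
Op 3: CLOSE 4-1: Q_total=11.29, C_total=10.00, V=1.13; Q4=5.64, Q1=5.64; dissipated=2.654
Op 4: CLOSE 3-2: Q_total=17.71, C_total=4.00, V=4.43; Q3=8.86, Q2=8.86; dissipated=13.224
Final charges: Q1=5.64, Q2=8.86, Q3=8.86, Q4=5.64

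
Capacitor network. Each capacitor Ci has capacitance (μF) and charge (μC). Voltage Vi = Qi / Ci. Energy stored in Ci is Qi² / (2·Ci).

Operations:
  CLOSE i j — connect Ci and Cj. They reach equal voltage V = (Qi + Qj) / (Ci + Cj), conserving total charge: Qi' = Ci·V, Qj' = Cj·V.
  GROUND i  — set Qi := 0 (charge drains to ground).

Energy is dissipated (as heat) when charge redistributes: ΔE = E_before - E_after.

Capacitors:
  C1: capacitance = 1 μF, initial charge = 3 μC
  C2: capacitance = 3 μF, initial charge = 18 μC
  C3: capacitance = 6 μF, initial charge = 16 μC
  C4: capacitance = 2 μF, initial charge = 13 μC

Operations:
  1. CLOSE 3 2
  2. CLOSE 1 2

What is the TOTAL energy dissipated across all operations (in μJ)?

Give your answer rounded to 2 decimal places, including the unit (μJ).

Answer: 11.34 μJ

Derivation:
Initial: C1(1μF, Q=3μC, V=3.00V), C2(3μF, Q=18μC, V=6.00V), C3(6μF, Q=16μC, V=2.67V), C4(2μF, Q=13μC, V=6.50V)
Op 1: CLOSE 3-2: Q_total=34.00, C_total=9.00, V=3.78; Q3=22.67, Q2=11.33; dissipated=11.111
Op 2: CLOSE 1-2: Q_total=14.33, C_total=4.00, V=3.58; Q1=3.58, Q2=10.75; dissipated=0.227
Total dissipated: 11.338 μJ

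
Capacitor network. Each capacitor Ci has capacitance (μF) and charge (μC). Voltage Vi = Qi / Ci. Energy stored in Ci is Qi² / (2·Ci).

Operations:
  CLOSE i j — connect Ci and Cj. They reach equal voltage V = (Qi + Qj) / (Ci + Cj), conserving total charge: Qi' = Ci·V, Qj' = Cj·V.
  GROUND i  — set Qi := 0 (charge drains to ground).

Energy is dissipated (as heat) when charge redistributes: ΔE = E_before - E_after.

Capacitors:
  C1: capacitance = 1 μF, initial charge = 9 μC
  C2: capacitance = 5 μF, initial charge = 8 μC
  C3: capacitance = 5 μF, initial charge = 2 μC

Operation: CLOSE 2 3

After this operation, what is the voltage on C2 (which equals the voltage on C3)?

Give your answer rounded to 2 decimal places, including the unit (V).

Answer: 1.00 V

Derivation:
Initial: C1(1μF, Q=9μC, V=9.00V), C2(5μF, Q=8μC, V=1.60V), C3(5μF, Q=2μC, V=0.40V)
Op 1: CLOSE 2-3: Q_total=10.00, C_total=10.00, V=1.00; Q2=5.00, Q3=5.00; dissipated=1.800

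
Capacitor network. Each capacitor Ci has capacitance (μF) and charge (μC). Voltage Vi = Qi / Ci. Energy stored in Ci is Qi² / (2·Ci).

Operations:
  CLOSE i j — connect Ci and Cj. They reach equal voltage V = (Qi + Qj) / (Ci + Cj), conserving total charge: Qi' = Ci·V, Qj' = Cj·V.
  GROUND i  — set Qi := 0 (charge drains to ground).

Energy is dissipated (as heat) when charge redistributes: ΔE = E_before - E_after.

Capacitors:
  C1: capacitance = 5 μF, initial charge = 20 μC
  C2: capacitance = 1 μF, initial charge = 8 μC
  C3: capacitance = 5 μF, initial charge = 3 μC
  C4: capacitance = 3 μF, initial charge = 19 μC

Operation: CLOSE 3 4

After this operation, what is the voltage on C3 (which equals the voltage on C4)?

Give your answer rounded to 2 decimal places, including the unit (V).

Initial: C1(5μF, Q=20μC, V=4.00V), C2(1μF, Q=8μC, V=8.00V), C3(5μF, Q=3μC, V=0.60V), C4(3μF, Q=19μC, V=6.33V)
Op 1: CLOSE 3-4: Q_total=22.00, C_total=8.00, V=2.75; Q3=13.75, Q4=8.25; dissipated=30.817

Answer: 2.75 V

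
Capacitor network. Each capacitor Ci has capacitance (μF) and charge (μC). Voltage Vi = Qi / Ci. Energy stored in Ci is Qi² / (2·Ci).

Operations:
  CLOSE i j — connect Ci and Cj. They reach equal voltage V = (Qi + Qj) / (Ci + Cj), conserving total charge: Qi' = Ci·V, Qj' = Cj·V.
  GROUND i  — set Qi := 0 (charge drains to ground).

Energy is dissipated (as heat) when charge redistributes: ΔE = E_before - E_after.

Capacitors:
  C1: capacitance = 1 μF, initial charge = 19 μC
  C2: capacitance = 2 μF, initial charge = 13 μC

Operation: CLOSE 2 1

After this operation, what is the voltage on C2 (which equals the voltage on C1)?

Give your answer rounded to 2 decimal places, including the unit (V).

Answer: 10.67 V

Derivation:
Initial: C1(1μF, Q=19μC, V=19.00V), C2(2μF, Q=13μC, V=6.50V)
Op 1: CLOSE 2-1: Q_total=32.00, C_total=3.00, V=10.67; Q2=21.33, Q1=10.67; dissipated=52.083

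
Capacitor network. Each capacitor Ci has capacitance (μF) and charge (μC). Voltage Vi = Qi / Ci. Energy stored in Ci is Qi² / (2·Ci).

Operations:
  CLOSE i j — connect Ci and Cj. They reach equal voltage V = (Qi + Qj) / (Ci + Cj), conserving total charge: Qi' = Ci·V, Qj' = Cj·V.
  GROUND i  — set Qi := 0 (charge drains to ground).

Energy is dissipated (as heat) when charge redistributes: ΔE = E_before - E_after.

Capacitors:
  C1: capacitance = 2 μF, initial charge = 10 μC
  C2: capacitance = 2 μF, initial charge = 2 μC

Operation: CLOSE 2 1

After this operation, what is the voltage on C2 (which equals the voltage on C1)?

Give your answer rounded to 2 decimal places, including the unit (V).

Answer: 3.00 V

Derivation:
Initial: C1(2μF, Q=10μC, V=5.00V), C2(2μF, Q=2μC, V=1.00V)
Op 1: CLOSE 2-1: Q_total=12.00, C_total=4.00, V=3.00; Q2=6.00, Q1=6.00; dissipated=8.000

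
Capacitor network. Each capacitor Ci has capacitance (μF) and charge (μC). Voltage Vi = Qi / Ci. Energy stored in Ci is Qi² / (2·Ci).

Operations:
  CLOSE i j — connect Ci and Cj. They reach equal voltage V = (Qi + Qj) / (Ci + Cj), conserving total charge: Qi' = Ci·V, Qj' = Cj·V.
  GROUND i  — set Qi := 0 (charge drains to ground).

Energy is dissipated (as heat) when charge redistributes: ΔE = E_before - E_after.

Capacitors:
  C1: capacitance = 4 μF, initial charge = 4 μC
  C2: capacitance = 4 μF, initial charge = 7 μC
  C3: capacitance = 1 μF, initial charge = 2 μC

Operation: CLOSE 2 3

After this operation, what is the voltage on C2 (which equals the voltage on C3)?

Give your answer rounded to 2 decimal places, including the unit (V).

Initial: C1(4μF, Q=4μC, V=1.00V), C2(4μF, Q=7μC, V=1.75V), C3(1μF, Q=2μC, V=2.00V)
Op 1: CLOSE 2-3: Q_total=9.00, C_total=5.00, V=1.80; Q2=7.20, Q3=1.80; dissipated=0.025

Answer: 1.80 V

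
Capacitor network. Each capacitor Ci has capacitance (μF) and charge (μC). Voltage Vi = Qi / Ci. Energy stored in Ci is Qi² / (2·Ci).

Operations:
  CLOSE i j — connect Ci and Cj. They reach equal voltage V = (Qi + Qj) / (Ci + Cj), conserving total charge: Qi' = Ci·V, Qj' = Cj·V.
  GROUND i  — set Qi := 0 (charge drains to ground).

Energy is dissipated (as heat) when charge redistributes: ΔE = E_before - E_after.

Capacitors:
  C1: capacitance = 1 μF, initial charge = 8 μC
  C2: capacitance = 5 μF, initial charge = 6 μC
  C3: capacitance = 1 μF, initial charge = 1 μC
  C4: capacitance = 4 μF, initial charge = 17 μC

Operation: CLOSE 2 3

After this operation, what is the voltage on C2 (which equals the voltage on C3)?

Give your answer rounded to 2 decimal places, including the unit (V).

Initial: C1(1μF, Q=8μC, V=8.00V), C2(5μF, Q=6μC, V=1.20V), C3(1μF, Q=1μC, V=1.00V), C4(4μF, Q=17μC, V=4.25V)
Op 1: CLOSE 2-3: Q_total=7.00, C_total=6.00, V=1.17; Q2=5.83, Q3=1.17; dissipated=0.017

Answer: 1.17 V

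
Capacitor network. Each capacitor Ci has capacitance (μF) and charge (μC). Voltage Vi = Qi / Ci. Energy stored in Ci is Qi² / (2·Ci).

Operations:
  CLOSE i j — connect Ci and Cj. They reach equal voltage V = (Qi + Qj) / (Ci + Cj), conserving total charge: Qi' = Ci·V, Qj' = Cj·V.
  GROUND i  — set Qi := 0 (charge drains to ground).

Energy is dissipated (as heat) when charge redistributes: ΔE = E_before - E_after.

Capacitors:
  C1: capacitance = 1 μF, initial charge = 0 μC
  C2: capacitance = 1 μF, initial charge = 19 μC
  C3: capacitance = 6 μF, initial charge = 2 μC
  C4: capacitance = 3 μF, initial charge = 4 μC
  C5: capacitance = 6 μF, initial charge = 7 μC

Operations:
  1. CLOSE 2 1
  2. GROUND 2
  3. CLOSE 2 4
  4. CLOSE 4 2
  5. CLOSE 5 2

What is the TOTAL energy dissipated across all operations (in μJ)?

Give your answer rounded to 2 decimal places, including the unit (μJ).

Answer: 136.05 μJ

Derivation:
Initial: C1(1μF, Q=0μC, V=0.00V), C2(1μF, Q=19μC, V=19.00V), C3(6μF, Q=2μC, V=0.33V), C4(3μF, Q=4μC, V=1.33V), C5(6μF, Q=7μC, V=1.17V)
Op 1: CLOSE 2-1: Q_total=19.00, C_total=2.00, V=9.50; Q2=9.50, Q1=9.50; dissipated=90.250
Op 2: GROUND 2: Q2=0; energy lost=45.125
Op 3: CLOSE 2-4: Q_total=4.00, C_total=4.00, V=1.00; Q2=1.00, Q4=3.00; dissipated=0.667
Op 4: CLOSE 4-2: Q_total=4.00, C_total=4.00, V=1.00; Q4=3.00, Q2=1.00; dissipated=0.000
Op 5: CLOSE 5-2: Q_total=8.00, C_total=7.00, V=1.14; Q5=6.86, Q2=1.14; dissipated=0.012
Total dissipated: 136.054 μJ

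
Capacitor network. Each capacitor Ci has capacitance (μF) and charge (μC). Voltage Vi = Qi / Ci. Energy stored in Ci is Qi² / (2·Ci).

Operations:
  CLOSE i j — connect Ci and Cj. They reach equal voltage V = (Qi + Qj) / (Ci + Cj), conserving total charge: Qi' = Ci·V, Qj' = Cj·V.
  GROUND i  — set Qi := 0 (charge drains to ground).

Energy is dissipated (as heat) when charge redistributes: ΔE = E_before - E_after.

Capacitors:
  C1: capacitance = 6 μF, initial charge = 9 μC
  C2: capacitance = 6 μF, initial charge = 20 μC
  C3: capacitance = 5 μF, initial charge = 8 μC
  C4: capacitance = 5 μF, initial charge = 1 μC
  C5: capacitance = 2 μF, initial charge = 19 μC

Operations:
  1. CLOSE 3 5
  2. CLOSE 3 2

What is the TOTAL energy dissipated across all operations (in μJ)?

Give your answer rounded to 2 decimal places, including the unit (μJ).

Initial: C1(6μF, Q=9μC, V=1.50V), C2(6μF, Q=20μC, V=3.33V), C3(5μF, Q=8μC, V=1.60V), C4(5μF, Q=1μC, V=0.20V), C5(2μF, Q=19μC, V=9.50V)
Op 1: CLOSE 3-5: Q_total=27.00, C_total=7.00, V=3.86; Q3=19.29, Q5=7.71; dissipated=44.579
Op 2: CLOSE 3-2: Q_total=39.29, C_total=11.00, V=3.57; Q3=17.86, Q2=21.43; dissipated=0.374
Total dissipated: 44.953 μJ

Answer: 44.95 μJ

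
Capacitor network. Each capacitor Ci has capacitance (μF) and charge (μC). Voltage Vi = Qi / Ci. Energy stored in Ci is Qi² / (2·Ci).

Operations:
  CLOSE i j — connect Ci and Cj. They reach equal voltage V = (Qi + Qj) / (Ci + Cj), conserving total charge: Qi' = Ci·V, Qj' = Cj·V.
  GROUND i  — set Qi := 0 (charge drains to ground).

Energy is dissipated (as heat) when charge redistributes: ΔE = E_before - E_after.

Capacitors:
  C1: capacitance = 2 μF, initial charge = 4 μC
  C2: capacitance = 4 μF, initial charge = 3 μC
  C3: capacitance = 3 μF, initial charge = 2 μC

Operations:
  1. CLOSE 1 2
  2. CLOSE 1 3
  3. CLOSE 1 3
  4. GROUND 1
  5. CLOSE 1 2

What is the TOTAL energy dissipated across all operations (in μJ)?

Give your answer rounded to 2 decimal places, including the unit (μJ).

Answer: 2.85 μJ

Derivation:
Initial: C1(2μF, Q=4μC, V=2.00V), C2(4μF, Q=3μC, V=0.75V), C3(3μF, Q=2μC, V=0.67V)
Op 1: CLOSE 1-2: Q_total=7.00, C_total=6.00, V=1.17; Q1=2.33, Q2=4.67; dissipated=1.042
Op 2: CLOSE 1-3: Q_total=4.33, C_total=5.00, V=0.87; Q1=1.73, Q3=2.60; dissipated=0.150
Op 3: CLOSE 1-3: Q_total=4.33, C_total=5.00, V=0.87; Q1=1.73, Q3=2.60; dissipated=0.000
Op 4: GROUND 1: Q1=0; energy lost=0.751
Op 5: CLOSE 1-2: Q_total=4.67, C_total=6.00, V=0.78; Q1=1.56, Q2=3.11; dissipated=0.907
Total dissipated: 2.850 μJ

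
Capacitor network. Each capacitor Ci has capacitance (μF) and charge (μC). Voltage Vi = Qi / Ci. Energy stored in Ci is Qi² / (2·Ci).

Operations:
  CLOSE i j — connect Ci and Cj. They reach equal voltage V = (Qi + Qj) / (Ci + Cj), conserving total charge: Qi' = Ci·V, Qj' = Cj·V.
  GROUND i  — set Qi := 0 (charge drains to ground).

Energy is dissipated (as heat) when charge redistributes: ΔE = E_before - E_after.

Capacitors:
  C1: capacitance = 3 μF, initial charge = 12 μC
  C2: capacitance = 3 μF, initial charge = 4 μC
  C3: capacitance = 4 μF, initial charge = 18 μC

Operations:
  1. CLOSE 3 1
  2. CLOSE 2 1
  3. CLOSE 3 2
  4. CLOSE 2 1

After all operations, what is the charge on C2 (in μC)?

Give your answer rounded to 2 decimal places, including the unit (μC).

Initial: C1(3μF, Q=12μC, V=4.00V), C2(3μF, Q=4μC, V=1.33V), C3(4μF, Q=18μC, V=4.50V)
Op 1: CLOSE 3-1: Q_total=30.00, C_total=7.00, V=4.29; Q3=17.14, Q1=12.86; dissipated=0.214
Op 2: CLOSE 2-1: Q_total=16.86, C_total=6.00, V=2.81; Q2=8.43, Q1=8.43; dissipated=6.537
Op 3: CLOSE 3-2: Q_total=25.57, C_total=7.00, V=3.65; Q3=14.61, Q2=10.96; dissipated=1.868
Op 4: CLOSE 2-1: Q_total=19.39, C_total=6.00, V=3.23; Q2=9.69, Q1=9.69; dissipated=0.534
Final charges: Q1=9.69, Q2=9.69, Q3=14.61

Answer: 9.69 μC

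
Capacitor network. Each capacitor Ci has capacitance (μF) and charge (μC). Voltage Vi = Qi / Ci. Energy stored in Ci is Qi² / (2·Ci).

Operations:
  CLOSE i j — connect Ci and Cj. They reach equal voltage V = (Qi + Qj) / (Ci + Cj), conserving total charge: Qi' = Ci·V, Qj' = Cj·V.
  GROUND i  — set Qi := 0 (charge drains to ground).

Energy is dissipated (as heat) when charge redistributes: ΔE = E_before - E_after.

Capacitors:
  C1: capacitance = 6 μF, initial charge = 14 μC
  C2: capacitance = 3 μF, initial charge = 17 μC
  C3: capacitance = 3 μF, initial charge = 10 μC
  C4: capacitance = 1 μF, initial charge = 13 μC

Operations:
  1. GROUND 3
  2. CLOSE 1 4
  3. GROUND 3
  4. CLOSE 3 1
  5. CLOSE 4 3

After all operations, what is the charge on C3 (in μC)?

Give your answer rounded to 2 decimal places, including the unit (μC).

Answer: 8.68 μC

Derivation:
Initial: C1(6μF, Q=14μC, V=2.33V), C2(3μF, Q=17μC, V=5.67V), C3(3μF, Q=10μC, V=3.33V), C4(1μF, Q=13μC, V=13.00V)
Op 1: GROUND 3: Q3=0; energy lost=16.667
Op 2: CLOSE 1-4: Q_total=27.00, C_total=7.00, V=3.86; Q1=23.14, Q4=3.86; dissipated=48.762
Op 3: GROUND 3: Q3=0; energy lost=0.000
Op 4: CLOSE 3-1: Q_total=23.14, C_total=9.00, V=2.57; Q3=7.71, Q1=15.43; dissipated=14.878
Op 5: CLOSE 4-3: Q_total=11.57, C_total=4.00, V=2.89; Q4=2.89, Q3=8.68; dissipated=0.620
Final charges: Q1=15.43, Q2=17.00, Q3=8.68, Q4=2.89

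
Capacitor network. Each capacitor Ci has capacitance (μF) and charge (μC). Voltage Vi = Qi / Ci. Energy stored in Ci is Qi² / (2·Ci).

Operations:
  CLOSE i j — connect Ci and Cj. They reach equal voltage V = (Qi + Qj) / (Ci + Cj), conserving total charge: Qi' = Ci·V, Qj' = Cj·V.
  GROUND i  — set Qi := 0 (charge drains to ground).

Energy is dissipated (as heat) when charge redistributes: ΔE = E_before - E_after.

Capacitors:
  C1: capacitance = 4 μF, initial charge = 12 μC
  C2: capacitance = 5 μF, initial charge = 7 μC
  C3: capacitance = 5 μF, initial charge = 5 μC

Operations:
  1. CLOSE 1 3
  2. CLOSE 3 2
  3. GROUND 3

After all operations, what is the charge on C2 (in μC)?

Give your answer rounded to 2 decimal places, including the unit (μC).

Answer: 8.22 μC

Derivation:
Initial: C1(4μF, Q=12μC, V=3.00V), C2(5μF, Q=7μC, V=1.40V), C3(5μF, Q=5μC, V=1.00V)
Op 1: CLOSE 1-3: Q_total=17.00, C_total=9.00, V=1.89; Q1=7.56, Q3=9.44; dissipated=4.444
Op 2: CLOSE 3-2: Q_total=16.44, C_total=10.00, V=1.64; Q3=8.22, Q2=8.22; dissipated=0.299
Op 3: GROUND 3: Q3=0; energy lost=6.760
Final charges: Q1=7.56, Q2=8.22, Q3=0.00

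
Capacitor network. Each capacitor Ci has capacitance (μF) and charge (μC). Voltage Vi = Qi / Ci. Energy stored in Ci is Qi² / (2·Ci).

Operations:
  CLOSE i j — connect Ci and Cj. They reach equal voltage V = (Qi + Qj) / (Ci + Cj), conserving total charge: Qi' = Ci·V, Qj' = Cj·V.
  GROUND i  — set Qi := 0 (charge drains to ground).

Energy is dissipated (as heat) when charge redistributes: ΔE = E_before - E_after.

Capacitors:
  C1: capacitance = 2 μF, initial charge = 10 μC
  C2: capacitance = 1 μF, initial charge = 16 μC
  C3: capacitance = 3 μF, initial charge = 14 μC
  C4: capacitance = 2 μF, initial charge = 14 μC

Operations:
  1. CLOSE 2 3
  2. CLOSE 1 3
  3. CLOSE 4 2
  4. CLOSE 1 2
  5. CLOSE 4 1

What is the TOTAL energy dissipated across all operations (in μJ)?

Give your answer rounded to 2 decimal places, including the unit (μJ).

Initial: C1(2μF, Q=10μC, V=5.00V), C2(1μF, Q=16μC, V=16.00V), C3(3μF, Q=14μC, V=4.67V), C4(2μF, Q=14μC, V=7.00V)
Op 1: CLOSE 2-3: Q_total=30.00, C_total=4.00, V=7.50; Q2=7.50, Q3=22.50; dissipated=48.167
Op 2: CLOSE 1-3: Q_total=32.50, C_total=5.00, V=6.50; Q1=13.00, Q3=19.50; dissipated=3.750
Op 3: CLOSE 4-2: Q_total=21.50, C_total=3.00, V=7.17; Q4=14.33, Q2=7.17; dissipated=0.083
Op 4: CLOSE 1-2: Q_total=20.17, C_total=3.00, V=6.72; Q1=13.44, Q2=6.72; dissipated=0.148
Op 5: CLOSE 4-1: Q_total=27.78, C_total=4.00, V=6.94; Q4=13.89, Q1=13.89; dissipated=0.099
Total dissipated: 52.247 μJ

Answer: 52.25 μJ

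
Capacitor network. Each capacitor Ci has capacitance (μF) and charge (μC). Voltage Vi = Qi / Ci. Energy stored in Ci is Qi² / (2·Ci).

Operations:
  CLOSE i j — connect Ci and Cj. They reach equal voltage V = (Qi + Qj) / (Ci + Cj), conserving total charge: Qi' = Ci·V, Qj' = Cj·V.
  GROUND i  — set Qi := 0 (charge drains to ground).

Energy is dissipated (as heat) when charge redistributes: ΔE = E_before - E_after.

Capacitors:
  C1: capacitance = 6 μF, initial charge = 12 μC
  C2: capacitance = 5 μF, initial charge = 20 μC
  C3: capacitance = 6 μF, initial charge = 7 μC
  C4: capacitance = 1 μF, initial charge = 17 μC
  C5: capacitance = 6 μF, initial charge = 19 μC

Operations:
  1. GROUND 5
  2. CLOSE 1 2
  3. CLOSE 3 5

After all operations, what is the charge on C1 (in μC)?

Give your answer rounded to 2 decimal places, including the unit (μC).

Initial: C1(6μF, Q=12μC, V=2.00V), C2(5μF, Q=20μC, V=4.00V), C3(6μF, Q=7μC, V=1.17V), C4(1μF, Q=17μC, V=17.00V), C5(6μF, Q=19μC, V=3.17V)
Op 1: GROUND 5: Q5=0; energy lost=30.083
Op 2: CLOSE 1-2: Q_total=32.00, C_total=11.00, V=2.91; Q1=17.45, Q2=14.55; dissipated=5.455
Op 3: CLOSE 3-5: Q_total=7.00, C_total=12.00, V=0.58; Q3=3.50, Q5=3.50; dissipated=2.042
Final charges: Q1=17.45, Q2=14.55, Q3=3.50, Q4=17.00, Q5=3.50

Answer: 17.45 μC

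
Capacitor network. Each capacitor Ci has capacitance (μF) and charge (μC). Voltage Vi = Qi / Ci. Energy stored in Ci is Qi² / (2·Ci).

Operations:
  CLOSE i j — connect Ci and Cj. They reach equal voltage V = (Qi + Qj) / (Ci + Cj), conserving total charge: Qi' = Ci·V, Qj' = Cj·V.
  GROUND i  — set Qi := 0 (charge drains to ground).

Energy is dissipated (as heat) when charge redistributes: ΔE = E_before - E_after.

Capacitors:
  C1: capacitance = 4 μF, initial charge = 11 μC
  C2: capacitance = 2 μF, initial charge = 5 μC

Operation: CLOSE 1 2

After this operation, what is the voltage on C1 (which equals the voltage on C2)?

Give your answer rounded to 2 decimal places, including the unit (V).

Answer: 2.67 V

Derivation:
Initial: C1(4μF, Q=11μC, V=2.75V), C2(2μF, Q=5μC, V=2.50V)
Op 1: CLOSE 1-2: Q_total=16.00, C_total=6.00, V=2.67; Q1=10.67, Q2=5.33; dissipated=0.042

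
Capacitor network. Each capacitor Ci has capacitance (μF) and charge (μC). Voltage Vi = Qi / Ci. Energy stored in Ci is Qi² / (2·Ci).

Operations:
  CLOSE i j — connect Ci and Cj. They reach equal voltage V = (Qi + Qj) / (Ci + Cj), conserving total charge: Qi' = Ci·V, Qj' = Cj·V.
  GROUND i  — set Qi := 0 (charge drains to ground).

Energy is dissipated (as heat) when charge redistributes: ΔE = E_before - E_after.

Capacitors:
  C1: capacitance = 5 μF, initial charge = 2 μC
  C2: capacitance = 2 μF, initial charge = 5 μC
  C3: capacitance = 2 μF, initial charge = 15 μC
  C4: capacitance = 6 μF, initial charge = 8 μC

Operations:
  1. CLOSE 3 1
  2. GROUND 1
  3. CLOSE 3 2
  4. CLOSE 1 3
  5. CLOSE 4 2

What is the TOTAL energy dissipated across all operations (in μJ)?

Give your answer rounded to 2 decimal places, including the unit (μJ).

Initial: C1(5μF, Q=2μC, V=0.40V), C2(2μF, Q=5μC, V=2.50V), C3(2μF, Q=15μC, V=7.50V), C4(6μF, Q=8μC, V=1.33V)
Op 1: CLOSE 3-1: Q_total=17.00, C_total=7.00, V=2.43; Q3=4.86, Q1=12.14; dissipated=36.007
Op 2: GROUND 1: Q1=0; energy lost=14.745
Op 3: CLOSE 3-2: Q_total=9.86, C_total=4.00, V=2.46; Q3=4.93, Q2=4.93; dissipated=0.003
Op 4: CLOSE 1-3: Q_total=4.93, C_total=7.00, V=0.70; Q1=3.52, Q3=1.41; dissipated=4.338
Op 5: CLOSE 4-2: Q_total=12.93, C_total=8.00, V=1.62; Q4=9.70, Q2=3.23; dissipated=0.959
Total dissipated: 56.052 μJ

Answer: 56.05 μJ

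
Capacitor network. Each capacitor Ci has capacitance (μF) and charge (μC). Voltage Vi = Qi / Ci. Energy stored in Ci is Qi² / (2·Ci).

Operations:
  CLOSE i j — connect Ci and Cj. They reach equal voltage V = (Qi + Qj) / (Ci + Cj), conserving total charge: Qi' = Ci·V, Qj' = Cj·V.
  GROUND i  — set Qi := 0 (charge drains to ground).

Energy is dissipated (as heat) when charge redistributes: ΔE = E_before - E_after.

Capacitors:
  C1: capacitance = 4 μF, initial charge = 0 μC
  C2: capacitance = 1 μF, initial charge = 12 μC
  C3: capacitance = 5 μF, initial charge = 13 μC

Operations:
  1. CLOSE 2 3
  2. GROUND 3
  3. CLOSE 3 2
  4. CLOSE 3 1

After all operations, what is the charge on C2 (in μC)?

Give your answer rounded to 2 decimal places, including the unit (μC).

Initial: C1(4μF, Q=0μC, V=0.00V), C2(1μF, Q=12μC, V=12.00V), C3(5μF, Q=13μC, V=2.60V)
Op 1: CLOSE 2-3: Q_total=25.00, C_total=6.00, V=4.17; Q2=4.17, Q3=20.83; dissipated=36.817
Op 2: GROUND 3: Q3=0; energy lost=43.403
Op 3: CLOSE 3-2: Q_total=4.17, C_total=6.00, V=0.69; Q3=3.47, Q2=0.69; dissipated=7.234
Op 4: CLOSE 3-1: Q_total=3.47, C_total=9.00, V=0.39; Q3=1.93, Q1=1.54; dissipated=0.536
Final charges: Q1=1.54, Q2=0.69, Q3=1.93

Answer: 0.69 μC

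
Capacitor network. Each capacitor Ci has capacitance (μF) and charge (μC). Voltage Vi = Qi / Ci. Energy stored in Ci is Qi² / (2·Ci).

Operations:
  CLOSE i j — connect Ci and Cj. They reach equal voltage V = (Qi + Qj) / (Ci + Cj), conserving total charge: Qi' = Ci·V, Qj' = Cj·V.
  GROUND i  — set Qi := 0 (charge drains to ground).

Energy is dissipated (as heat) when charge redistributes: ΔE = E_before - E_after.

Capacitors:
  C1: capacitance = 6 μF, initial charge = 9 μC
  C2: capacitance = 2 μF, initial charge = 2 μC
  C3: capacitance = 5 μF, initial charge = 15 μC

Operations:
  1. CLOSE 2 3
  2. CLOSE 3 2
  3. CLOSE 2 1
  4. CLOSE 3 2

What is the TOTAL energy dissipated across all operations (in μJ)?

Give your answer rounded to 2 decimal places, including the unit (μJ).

Initial: C1(6μF, Q=9μC, V=1.50V), C2(2μF, Q=2μC, V=1.00V), C3(5μF, Q=15μC, V=3.00V)
Op 1: CLOSE 2-3: Q_total=17.00, C_total=7.00, V=2.43; Q2=4.86, Q3=12.14; dissipated=2.857
Op 2: CLOSE 3-2: Q_total=17.00, C_total=7.00, V=2.43; Q3=12.14, Q2=4.86; dissipated=0.000
Op 3: CLOSE 2-1: Q_total=13.86, C_total=8.00, V=1.73; Q2=3.46, Q1=10.39; dissipated=0.647
Op 4: CLOSE 3-2: Q_total=15.61, C_total=7.00, V=2.23; Q3=11.15, Q2=4.46; dissipated=0.346
Total dissipated: 3.850 μJ

Answer: 3.85 μJ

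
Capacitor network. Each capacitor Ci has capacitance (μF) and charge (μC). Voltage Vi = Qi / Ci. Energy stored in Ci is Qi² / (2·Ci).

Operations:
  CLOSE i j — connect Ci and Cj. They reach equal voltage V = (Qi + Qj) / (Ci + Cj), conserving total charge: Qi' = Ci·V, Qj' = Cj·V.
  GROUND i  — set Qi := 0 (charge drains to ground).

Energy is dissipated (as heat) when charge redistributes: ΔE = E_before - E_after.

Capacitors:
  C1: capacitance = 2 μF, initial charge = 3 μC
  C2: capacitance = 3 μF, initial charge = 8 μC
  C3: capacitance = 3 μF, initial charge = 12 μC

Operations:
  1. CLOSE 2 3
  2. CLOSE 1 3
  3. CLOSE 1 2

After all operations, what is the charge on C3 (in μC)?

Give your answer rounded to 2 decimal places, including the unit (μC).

Answer: 7.80 μC

Derivation:
Initial: C1(2μF, Q=3μC, V=1.50V), C2(3μF, Q=8μC, V=2.67V), C3(3μF, Q=12μC, V=4.00V)
Op 1: CLOSE 2-3: Q_total=20.00, C_total=6.00, V=3.33; Q2=10.00, Q3=10.00; dissipated=1.333
Op 2: CLOSE 1-3: Q_total=13.00, C_total=5.00, V=2.60; Q1=5.20, Q3=7.80; dissipated=2.017
Op 3: CLOSE 1-2: Q_total=15.20, C_total=5.00, V=3.04; Q1=6.08, Q2=9.12; dissipated=0.323
Final charges: Q1=6.08, Q2=9.12, Q3=7.80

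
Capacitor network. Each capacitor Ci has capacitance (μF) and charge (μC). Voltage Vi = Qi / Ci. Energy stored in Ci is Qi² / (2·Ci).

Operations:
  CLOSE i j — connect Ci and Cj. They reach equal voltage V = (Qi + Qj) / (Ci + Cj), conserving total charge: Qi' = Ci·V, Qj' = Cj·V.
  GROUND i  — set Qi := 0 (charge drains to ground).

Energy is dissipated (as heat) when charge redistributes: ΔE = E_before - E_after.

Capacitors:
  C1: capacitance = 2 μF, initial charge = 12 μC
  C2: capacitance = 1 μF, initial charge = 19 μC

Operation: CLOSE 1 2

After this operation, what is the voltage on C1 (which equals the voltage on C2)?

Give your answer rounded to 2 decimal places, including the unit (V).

Initial: C1(2μF, Q=12μC, V=6.00V), C2(1μF, Q=19μC, V=19.00V)
Op 1: CLOSE 1-2: Q_total=31.00, C_total=3.00, V=10.33; Q1=20.67, Q2=10.33; dissipated=56.333

Answer: 10.33 V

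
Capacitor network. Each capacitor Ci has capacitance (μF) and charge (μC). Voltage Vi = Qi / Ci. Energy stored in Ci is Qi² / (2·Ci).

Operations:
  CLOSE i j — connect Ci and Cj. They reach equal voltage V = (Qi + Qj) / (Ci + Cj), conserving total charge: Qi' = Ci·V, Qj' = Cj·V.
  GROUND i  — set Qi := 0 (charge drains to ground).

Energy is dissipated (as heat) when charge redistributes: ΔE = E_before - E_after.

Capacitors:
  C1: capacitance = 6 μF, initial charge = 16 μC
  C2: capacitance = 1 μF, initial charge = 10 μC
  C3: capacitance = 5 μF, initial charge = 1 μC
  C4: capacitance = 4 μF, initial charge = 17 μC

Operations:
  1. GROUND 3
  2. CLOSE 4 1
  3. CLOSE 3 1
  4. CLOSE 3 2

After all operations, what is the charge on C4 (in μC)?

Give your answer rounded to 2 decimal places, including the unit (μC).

Initial: C1(6μF, Q=16μC, V=2.67V), C2(1μF, Q=10μC, V=10.00V), C3(5μF, Q=1μC, V=0.20V), C4(4μF, Q=17μC, V=4.25V)
Op 1: GROUND 3: Q3=0; energy lost=0.100
Op 2: CLOSE 4-1: Q_total=33.00, C_total=10.00, V=3.30; Q4=13.20, Q1=19.80; dissipated=3.008
Op 3: CLOSE 3-1: Q_total=19.80, C_total=11.00, V=1.80; Q3=9.00, Q1=10.80; dissipated=14.850
Op 4: CLOSE 3-2: Q_total=19.00, C_total=6.00, V=3.17; Q3=15.83, Q2=3.17; dissipated=28.017
Final charges: Q1=10.80, Q2=3.17, Q3=15.83, Q4=13.20

Answer: 13.20 μC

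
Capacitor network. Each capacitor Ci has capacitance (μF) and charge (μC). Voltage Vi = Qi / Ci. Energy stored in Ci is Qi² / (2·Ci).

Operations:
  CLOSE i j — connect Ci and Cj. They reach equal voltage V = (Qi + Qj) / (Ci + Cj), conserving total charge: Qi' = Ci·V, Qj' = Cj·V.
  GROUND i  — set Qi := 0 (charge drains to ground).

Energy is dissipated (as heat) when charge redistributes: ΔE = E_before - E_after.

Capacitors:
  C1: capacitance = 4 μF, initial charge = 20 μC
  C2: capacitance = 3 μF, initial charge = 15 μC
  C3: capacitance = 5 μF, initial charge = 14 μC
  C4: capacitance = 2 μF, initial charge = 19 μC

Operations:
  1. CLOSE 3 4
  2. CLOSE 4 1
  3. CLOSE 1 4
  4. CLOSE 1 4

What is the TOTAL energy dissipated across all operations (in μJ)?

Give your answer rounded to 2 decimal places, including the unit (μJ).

Initial: C1(4μF, Q=20μC, V=5.00V), C2(3μF, Q=15μC, V=5.00V), C3(5μF, Q=14μC, V=2.80V), C4(2μF, Q=19μC, V=9.50V)
Op 1: CLOSE 3-4: Q_total=33.00, C_total=7.00, V=4.71; Q3=23.57, Q4=9.43; dissipated=32.064
Op 2: CLOSE 4-1: Q_total=29.43, C_total=6.00, V=4.90; Q4=9.81, Q1=19.62; dissipated=0.054
Op 3: CLOSE 1-4: Q_total=29.43, C_total=6.00, V=4.90; Q1=19.62, Q4=9.81; dissipated=0.000
Op 4: CLOSE 1-4: Q_total=29.43, C_total=6.00, V=4.90; Q1=19.62, Q4=9.81; dissipated=0.000
Total dissipated: 32.119 μJ

Answer: 32.12 μJ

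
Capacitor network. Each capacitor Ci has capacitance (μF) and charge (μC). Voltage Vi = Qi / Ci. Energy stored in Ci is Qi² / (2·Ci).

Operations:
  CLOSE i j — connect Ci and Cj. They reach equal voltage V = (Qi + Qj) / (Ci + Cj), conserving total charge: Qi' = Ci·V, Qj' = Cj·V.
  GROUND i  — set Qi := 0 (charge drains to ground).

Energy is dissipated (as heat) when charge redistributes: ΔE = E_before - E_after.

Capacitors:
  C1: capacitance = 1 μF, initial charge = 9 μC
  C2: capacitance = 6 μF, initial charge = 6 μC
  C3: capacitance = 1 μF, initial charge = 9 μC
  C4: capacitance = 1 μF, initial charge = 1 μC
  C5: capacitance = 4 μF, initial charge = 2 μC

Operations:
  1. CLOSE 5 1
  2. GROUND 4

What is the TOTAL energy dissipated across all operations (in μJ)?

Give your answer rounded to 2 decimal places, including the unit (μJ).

Answer: 29.40 μJ

Derivation:
Initial: C1(1μF, Q=9μC, V=9.00V), C2(6μF, Q=6μC, V=1.00V), C3(1μF, Q=9μC, V=9.00V), C4(1μF, Q=1μC, V=1.00V), C5(4μF, Q=2μC, V=0.50V)
Op 1: CLOSE 5-1: Q_total=11.00, C_total=5.00, V=2.20; Q5=8.80, Q1=2.20; dissipated=28.900
Op 2: GROUND 4: Q4=0; energy lost=0.500
Total dissipated: 29.400 μJ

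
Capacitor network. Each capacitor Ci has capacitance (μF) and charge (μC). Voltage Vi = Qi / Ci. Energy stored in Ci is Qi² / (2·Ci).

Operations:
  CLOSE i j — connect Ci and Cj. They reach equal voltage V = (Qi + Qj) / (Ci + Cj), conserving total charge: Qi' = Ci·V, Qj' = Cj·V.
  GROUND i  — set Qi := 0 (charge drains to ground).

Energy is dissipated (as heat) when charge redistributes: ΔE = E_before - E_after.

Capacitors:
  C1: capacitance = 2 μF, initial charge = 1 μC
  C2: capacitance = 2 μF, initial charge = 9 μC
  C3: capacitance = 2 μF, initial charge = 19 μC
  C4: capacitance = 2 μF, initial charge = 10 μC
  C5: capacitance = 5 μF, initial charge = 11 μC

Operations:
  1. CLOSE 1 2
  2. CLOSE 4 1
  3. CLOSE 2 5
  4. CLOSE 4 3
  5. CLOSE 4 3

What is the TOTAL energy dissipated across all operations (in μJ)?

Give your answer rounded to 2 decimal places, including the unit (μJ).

Answer: 27.72 μJ

Derivation:
Initial: C1(2μF, Q=1μC, V=0.50V), C2(2μF, Q=9μC, V=4.50V), C3(2μF, Q=19μC, V=9.50V), C4(2μF, Q=10μC, V=5.00V), C5(5μF, Q=11μC, V=2.20V)
Op 1: CLOSE 1-2: Q_total=10.00, C_total=4.00, V=2.50; Q1=5.00, Q2=5.00; dissipated=8.000
Op 2: CLOSE 4-1: Q_total=15.00, C_total=4.00, V=3.75; Q4=7.50, Q1=7.50; dissipated=3.125
Op 3: CLOSE 2-5: Q_total=16.00, C_total=7.00, V=2.29; Q2=4.57, Q5=11.43; dissipated=0.064
Op 4: CLOSE 4-3: Q_total=26.50, C_total=4.00, V=6.62; Q4=13.25, Q3=13.25; dissipated=16.531
Op 5: CLOSE 4-3: Q_total=26.50, C_total=4.00, V=6.62; Q4=13.25, Q3=13.25; dissipated=0.000
Total dissipated: 27.721 μJ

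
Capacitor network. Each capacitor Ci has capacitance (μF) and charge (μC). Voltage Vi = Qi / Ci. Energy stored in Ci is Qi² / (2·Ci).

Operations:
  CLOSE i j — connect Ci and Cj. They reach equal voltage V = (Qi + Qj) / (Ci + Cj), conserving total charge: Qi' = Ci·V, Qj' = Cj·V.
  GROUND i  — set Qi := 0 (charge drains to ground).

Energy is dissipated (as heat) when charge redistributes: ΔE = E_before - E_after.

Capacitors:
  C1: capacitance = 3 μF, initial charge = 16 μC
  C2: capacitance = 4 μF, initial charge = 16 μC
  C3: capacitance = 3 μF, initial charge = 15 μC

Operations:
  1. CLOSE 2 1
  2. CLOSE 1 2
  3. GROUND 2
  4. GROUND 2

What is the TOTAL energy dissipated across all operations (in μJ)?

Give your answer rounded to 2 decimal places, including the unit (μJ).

Answer: 43.32 μJ

Derivation:
Initial: C1(3μF, Q=16μC, V=5.33V), C2(4μF, Q=16μC, V=4.00V), C3(3μF, Q=15μC, V=5.00V)
Op 1: CLOSE 2-1: Q_total=32.00, C_total=7.00, V=4.57; Q2=18.29, Q1=13.71; dissipated=1.524
Op 2: CLOSE 1-2: Q_total=32.00, C_total=7.00, V=4.57; Q1=13.71, Q2=18.29; dissipated=0.000
Op 3: GROUND 2: Q2=0; energy lost=41.796
Op 4: GROUND 2: Q2=0; energy lost=0.000
Total dissipated: 43.320 μJ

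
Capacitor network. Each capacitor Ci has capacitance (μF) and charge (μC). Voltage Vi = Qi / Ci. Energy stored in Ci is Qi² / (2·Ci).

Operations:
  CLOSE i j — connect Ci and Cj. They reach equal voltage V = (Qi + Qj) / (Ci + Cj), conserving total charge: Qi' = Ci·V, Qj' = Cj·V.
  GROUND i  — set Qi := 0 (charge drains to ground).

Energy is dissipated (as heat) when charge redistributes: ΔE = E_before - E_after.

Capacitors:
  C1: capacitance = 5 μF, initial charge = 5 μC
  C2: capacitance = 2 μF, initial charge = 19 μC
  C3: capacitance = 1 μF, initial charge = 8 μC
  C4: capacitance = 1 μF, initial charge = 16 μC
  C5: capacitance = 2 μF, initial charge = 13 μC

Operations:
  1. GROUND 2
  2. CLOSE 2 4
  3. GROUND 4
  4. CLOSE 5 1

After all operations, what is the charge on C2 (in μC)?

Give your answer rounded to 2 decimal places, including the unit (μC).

Initial: C1(5μF, Q=5μC, V=1.00V), C2(2μF, Q=19μC, V=9.50V), C3(1μF, Q=8μC, V=8.00V), C4(1μF, Q=16μC, V=16.00V), C5(2μF, Q=13μC, V=6.50V)
Op 1: GROUND 2: Q2=0; energy lost=90.250
Op 2: CLOSE 2-4: Q_total=16.00, C_total=3.00, V=5.33; Q2=10.67, Q4=5.33; dissipated=85.333
Op 3: GROUND 4: Q4=0; energy lost=14.222
Op 4: CLOSE 5-1: Q_total=18.00, C_total=7.00, V=2.57; Q5=5.14, Q1=12.86; dissipated=21.607
Final charges: Q1=12.86, Q2=10.67, Q3=8.00, Q4=0.00, Q5=5.14

Answer: 10.67 μC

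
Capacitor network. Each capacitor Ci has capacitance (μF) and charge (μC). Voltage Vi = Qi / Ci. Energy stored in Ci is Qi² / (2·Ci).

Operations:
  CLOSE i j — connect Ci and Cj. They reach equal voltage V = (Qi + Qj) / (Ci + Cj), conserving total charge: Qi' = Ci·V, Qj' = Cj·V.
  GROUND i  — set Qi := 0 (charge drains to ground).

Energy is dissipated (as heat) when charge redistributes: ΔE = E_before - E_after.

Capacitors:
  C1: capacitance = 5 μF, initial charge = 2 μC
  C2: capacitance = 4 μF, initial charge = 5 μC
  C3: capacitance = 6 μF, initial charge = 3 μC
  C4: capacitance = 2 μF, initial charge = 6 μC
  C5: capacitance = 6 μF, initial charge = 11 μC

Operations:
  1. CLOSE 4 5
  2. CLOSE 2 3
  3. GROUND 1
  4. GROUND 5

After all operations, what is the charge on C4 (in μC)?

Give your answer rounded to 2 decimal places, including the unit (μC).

Answer: 4.25 μC

Derivation:
Initial: C1(5μF, Q=2μC, V=0.40V), C2(4μF, Q=5μC, V=1.25V), C3(6μF, Q=3μC, V=0.50V), C4(2μF, Q=6μC, V=3.00V), C5(6μF, Q=11μC, V=1.83V)
Op 1: CLOSE 4-5: Q_total=17.00, C_total=8.00, V=2.12; Q4=4.25, Q5=12.75; dissipated=1.021
Op 2: CLOSE 2-3: Q_total=8.00, C_total=10.00, V=0.80; Q2=3.20, Q3=4.80; dissipated=0.675
Op 3: GROUND 1: Q1=0; energy lost=0.400
Op 4: GROUND 5: Q5=0; energy lost=13.547
Final charges: Q1=0.00, Q2=3.20, Q3=4.80, Q4=4.25, Q5=0.00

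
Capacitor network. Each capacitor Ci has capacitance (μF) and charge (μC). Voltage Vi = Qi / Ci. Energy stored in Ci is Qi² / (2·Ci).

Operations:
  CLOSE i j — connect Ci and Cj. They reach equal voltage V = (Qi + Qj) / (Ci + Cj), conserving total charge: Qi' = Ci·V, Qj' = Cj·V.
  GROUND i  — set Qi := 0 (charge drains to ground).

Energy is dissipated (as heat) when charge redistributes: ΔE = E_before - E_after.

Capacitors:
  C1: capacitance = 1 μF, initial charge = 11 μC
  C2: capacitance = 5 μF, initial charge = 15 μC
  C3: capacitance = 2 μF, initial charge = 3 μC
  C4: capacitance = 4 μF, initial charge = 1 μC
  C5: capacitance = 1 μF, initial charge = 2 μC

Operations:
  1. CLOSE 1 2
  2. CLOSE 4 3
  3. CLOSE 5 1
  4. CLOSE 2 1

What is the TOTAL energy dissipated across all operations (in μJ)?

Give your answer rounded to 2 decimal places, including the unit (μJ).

Initial: C1(1μF, Q=11μC, V=11.00V), C2(5μF, Q=15μC, V=3.00V), C3(2μF, Q=3μC, V=1.50V), C4(4μF, Q=1μC, V=0.25V), C5(1μF, Q=2μC, V=2.00V)
Op 1: CLOSE 1-2: Q_total=26.00, C_total=6.00, V=4.33; Q1=4.33, Q2=21.67; dissipated=26.667
Op 2: CLOSE 4-3: Q_total=4.00, C_total=6.00, V=0.67; Q4=2.67, Q3=1.33; dissipated=1.042
Op 3: CLOSE 5-1: Q_total=6.33, C_total=2.00, V=3.17; Q5=3.17, Q1=3.17; dissipated=1.361
Op 4: CLOSE 2-1: Q_total=24.83, C_total=6.00, V=4.14; Q2=20.69, Q1=4.14; dissipated=0.567
Total dissipated: 29.637 μJ

Answer: 29.64 μJ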